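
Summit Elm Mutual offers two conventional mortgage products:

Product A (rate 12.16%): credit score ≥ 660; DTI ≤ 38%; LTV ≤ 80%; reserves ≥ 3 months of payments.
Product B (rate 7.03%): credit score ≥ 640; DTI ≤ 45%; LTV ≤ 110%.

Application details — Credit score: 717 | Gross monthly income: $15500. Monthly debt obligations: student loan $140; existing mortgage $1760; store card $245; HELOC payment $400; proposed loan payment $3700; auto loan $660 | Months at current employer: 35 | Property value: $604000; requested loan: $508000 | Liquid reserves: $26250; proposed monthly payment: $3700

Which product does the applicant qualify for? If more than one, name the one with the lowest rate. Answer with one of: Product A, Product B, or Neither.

Total debts = (140 + 1,760 + 245 + 400 + 3,700 + 660) = 6,905; DTI = 6,905/15,500 = 44.5%.
LTV = 508,000/604,000 = 84.1%.
Reserves = 26,250/3,700 = 7.1 months.
Product A: score 717 ≥ 660; DTI 44.5% > 38%; LTV 84.1% > 80%; reserves 7.1 ≥ 3 mo → does not qualify.
Product B: score 717 ≥ 640; DTI 44.5% ≤ 45%; LTV 84.1% ≤ 110% → qualifies.

Product B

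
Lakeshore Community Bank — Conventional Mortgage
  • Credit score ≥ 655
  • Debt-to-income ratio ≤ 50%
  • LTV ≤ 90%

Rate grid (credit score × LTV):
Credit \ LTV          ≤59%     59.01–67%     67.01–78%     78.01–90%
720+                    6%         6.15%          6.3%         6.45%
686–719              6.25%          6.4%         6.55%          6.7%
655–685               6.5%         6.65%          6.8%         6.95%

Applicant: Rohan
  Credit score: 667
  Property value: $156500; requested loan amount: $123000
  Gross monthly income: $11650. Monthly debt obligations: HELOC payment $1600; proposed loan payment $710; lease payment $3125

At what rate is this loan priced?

6.95%

Credit score 667 ≥ 655; Total monthly debts = (1,600 + 710 + 3,125) = 5,435. DTI: 5,435 ÷ 11,650 = 46.7%, within the 50% cap
Loan-to-value = 123,000/156,500 = 78.6% — pass (90% max)
Score 667 is in the 655–685 band; LTV 78.6% is in the 78.01–90% band → 6.95%.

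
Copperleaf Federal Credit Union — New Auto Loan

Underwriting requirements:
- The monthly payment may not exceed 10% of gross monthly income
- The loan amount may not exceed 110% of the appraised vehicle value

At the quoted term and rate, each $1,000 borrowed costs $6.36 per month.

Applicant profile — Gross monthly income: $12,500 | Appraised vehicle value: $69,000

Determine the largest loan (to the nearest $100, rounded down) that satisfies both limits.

$75,900

Payment cap: 10% × $12,500 = $1,250/month.
At $6.36 per $1,000, that supports 1,250/6.36 × 1,000 ≈ $196,540 → $196,500.
LTV cap: 110% × $69,000 = $75,900 → $75,900.
Binding constraint: loan-to-value.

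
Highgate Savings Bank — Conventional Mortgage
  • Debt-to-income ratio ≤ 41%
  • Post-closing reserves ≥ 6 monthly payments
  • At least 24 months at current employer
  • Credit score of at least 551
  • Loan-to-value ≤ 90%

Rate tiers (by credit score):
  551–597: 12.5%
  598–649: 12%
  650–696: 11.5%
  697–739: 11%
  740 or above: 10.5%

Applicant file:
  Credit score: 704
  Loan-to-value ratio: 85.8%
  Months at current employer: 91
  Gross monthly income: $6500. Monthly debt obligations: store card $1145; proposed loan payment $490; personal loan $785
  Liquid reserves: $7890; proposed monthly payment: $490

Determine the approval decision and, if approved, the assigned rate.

Approved at 11%

Credit score 704 ≥ 551 (meets minimum)
LTV 85.8% — within 90%
Reserves: 7,890 ÷ 490 = 16.1 months (meets 6-month minimum)
Total monthly debts = (1,145 + 490 + 785) = 2,420. DTI: 2,420 ÷ 6,500 = 37.2%, within the 41% cap
Employment 91 ≥ 24 months
All requirements met. Score 704 falls in the 697–739 tier → 11%.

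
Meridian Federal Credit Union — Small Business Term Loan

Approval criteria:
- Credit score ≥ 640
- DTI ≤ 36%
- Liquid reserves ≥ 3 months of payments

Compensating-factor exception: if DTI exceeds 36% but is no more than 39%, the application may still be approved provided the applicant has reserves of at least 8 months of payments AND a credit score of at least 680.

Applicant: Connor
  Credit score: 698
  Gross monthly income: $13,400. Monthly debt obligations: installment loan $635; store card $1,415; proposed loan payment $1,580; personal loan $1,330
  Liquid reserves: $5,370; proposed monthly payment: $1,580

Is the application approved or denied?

Credit score 698 ≥ 640 (meets base)
Total debts = (635 + 1,415 + 1,580 + 1,330) = 4,960. DTI: 4,960 ÷ 13,400 = 37%, over the 36% base limit.
Liquid reserves cover 5,370/1,580 = 3.4 months — ≥ 3 required
DTI 37% is within the 36%–39% exception band; checking compensating factors.
Reserves 3.4 < 8 months; credit score 698 ≥ 680.
Override conditions not both satisfied; exception does not apply.

Denied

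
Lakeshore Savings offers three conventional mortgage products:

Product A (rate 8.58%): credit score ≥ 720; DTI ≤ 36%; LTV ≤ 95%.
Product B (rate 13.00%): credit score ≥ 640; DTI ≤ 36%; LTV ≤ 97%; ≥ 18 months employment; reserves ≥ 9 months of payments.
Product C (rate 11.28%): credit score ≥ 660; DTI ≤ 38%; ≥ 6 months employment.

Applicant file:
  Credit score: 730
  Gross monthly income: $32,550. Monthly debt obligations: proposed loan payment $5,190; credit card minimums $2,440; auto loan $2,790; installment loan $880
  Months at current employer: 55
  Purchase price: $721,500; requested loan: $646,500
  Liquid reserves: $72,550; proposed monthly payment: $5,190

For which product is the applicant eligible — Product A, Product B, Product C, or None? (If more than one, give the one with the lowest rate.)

Product A

Total debts = (5,190 + 2,440 + 2,790 + 880) = 11,300; DTI = 11,300/32,550 = 34.7%.
LTV = 646,500/721,500 = 89.6%.
Reserves = 72,550/5,190 = 14.0 months.
Product A: score 730 ≥ 720; DTI 34.7% ≤ 36%; LTV 89.6% ≤ 95% → qualifies.
Product B: score 730 ≥ 640; DTI 34.7% ≤ 36%; LTV 89.6% ≤ 97%; employment 55 ≥ 18 mo; reserves 14.0 ≥ 9 mo → qualifies.
Product C: score 730 ≥ 660; DTI 34.7% ≤ 38%; employment 55 ≥ 6 mo → qualifies.
Qualifying: Product A, Product B, Product C. Lowest rate is 8.58% → Product A.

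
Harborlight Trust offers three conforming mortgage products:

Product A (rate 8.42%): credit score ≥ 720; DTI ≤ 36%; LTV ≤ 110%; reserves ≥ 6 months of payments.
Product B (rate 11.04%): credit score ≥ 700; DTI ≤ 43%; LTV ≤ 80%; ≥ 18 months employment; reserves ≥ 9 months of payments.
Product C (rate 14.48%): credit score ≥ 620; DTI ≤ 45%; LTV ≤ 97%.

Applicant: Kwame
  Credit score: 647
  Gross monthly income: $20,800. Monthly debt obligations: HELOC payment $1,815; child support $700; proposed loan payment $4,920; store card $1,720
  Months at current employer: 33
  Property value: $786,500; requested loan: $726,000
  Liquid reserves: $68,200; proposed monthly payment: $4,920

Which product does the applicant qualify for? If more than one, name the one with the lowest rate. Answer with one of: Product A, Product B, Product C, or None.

Product C

Total debts = (1,815 + 700 + 4,920 + 1,720) = 9,155; DTI = 9,155/20,800 = 44%.
LTV = 726,000/786,500 = 92.3%.
Reserves = 68,200/4,920 = 13.9 months.
Product A: score 647 < 720; DTI 44% > 36%; LTV 92.3% ≤ 110%; reserves 13.9 ≥ 6 mo → does not qualify.
Product B: score 647 < 700; DTI 44% > 43%; LTV 92.3% > 80%; employment 33 ≥ 18 mo; reserves 13.9 ≥ 9 mo → does not qualify.
Product C: score 647 ≥ 620; DTI 44% ≤ 45%; LTV 92.3% ≤ 97% → qualifies.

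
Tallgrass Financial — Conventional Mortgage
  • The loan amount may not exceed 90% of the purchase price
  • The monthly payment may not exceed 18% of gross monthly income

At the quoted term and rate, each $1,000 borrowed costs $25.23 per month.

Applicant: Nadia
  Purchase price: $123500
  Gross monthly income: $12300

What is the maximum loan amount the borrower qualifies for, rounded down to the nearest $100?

$87,700

Payment cap: 18% × $12,300 = $2,214/month.
At $25.23 per $1,000, that supports 2,214/25.23 × 1,000 ≈ $87,752 → $87,700.
LTV cap: 90% × $123,500 = $111,150 → $111,100.
Binding constraint: payment-to-income.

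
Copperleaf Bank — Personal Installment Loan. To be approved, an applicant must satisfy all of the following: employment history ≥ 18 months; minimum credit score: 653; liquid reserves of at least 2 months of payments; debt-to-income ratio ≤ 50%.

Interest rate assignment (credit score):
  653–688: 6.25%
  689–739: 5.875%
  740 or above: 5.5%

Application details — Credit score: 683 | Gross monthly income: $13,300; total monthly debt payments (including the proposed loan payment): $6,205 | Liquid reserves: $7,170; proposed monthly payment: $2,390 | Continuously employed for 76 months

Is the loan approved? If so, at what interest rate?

Credit score 683 ≥ 653 (meets minimum)
Debt-to-income = 6,205/13,300 = 46.7% — meets 50% limit
Employment 76 ≥ 18 months
Reserves: 7,170 ÷ 2,390 = 3.0 months (meets 2-month minimum)
All requirements met. Score 683 falls in the 653–688 tier → 6.25%.

Approved at 6.25%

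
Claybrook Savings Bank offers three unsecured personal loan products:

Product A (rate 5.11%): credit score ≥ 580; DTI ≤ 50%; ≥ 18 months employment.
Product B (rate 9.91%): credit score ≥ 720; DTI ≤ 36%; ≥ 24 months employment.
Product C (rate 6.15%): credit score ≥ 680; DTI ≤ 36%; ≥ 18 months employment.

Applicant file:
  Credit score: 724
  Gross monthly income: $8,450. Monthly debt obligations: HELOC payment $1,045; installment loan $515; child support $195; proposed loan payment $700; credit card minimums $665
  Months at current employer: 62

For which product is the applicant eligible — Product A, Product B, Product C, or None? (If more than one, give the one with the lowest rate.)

Product A

Total debts = (1,045 + 515 + 195 + 700 + 665) = 3,120; DTI = 3,120/8,450 = 36.9%.
Product A: score 724 ≥ 580; DTI 36.9% ≤ 50%; employment 62 ≥ 18 mo → qualifies.
Product B: score 724 ≥ 720; DTI 36.9% > 36%; employment 62 ≥ 24 mo → does not qualify.
Product C: score 724 ≥ 680; DTI 36.9% > 36%; employment 62 ≥ 18 mo → does not qualify.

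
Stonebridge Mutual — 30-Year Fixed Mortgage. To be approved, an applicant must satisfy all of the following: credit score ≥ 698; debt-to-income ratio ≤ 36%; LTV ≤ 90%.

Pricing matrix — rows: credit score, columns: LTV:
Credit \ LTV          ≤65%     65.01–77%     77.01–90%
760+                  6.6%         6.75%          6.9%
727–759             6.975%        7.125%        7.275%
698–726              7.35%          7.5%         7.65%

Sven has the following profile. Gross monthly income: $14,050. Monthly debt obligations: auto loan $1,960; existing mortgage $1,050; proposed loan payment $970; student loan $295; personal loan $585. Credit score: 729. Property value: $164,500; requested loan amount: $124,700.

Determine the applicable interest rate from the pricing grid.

7.125%

Credit score 729 ≥ 698; Total monthly debts = (1,960 + 1,050 + 970 + 295 + 585) = 4,860. Debt-to-income = 4,860/14,050 = 34.6% — meets 36% limit
LTV: 124,700 ÷ 164,500 = 75.8%, within 90% cap
Score 729 is in the 727–759 band; LTV 75.8% is in the 65.01–77% band → 7.125%.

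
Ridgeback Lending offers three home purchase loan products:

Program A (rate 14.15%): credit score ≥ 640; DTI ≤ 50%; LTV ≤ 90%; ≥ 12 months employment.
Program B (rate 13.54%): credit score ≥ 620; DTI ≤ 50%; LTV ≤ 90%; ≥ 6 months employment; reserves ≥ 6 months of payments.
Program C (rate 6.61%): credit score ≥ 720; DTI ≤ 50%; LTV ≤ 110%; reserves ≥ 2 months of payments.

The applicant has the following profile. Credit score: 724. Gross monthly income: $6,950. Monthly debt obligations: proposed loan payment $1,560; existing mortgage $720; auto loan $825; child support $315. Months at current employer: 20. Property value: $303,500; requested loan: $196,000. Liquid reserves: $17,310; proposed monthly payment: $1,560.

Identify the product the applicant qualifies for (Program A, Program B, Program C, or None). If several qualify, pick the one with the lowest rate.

Total debts = (1,560 + 720 + 825 + 315) = 3,420; DTI = 3,420/6,950 = 49.2%.
LTV = 196,000/303,500 = 64.6%.
Reserves = 17,310/1,560 = 11.1 months.
Program A: score 724 ≥ 640; DTI 49.2% ≤ 50%; LTV 64.6% ≤ 90%; employment 20 ≥ 12 mo → qualifies.
Program B: score 724 ≥ 620; DTI 49.2% ≤ 50%; LTV 64.6% ≤ 90%; employment 20 ≥ 6 mo; reserves 11.1 ≥ 6 mo → qualifies.
Program C: score 724 ≥ 720; DTI 49.2% ≤ 50%; LTV 64.6% ≤ 110%; reserves 11.1 ≥ 2 mo → qualifies.
Qualifying: Program A, Program B, Program C. Lowest rate is 6.61% → Program C.

Program C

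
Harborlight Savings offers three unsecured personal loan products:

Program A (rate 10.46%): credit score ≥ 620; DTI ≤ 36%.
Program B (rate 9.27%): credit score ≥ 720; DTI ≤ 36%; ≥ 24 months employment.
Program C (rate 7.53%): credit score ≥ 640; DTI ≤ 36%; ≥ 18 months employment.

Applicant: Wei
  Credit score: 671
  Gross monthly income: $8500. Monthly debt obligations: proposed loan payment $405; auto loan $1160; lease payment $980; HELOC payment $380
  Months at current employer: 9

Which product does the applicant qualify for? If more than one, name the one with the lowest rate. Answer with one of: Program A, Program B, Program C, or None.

Program A

Total debts = (405 + 1,160 + 980 + 380) = 2,925; DTI = 2,925/8,500 = 34.4%.
Program A: score 671 ≥ 620; DTI 34.4% ≤ 36% → qualifies.
Program B: score 671 < 720; DTI 34.4% ≤ 36%; employment 9 < 24 mo → does not qualify.
Program C: score 671 ≥ 640; DTI 34.4% ≤ 36%; employment 9 < 18 mo → does not qualify.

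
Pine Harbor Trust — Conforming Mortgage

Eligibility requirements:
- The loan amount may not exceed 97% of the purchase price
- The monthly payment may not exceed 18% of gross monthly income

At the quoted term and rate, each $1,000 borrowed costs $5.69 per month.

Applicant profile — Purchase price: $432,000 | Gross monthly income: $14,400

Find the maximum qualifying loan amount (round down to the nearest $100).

$419,000

Payment cap: 18% × $14,400 = $2,592/month.
At $5.69 per $1,000, that supports 2,592/5.69 × 1,000 ≈ $455,536 → $455,500.
LTV cap: 97% × $432,000 = $419,040 → $419,000.
Binding constraint: loan-to-value.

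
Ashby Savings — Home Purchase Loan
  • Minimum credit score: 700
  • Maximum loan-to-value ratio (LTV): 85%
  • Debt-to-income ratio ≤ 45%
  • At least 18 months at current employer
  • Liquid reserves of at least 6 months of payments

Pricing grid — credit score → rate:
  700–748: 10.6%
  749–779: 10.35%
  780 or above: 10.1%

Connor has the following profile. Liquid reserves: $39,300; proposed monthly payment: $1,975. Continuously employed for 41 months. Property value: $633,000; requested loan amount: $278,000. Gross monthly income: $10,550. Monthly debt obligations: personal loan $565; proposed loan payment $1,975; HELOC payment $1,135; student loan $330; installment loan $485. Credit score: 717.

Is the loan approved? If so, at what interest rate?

Approved at 10.6%

Credit score 717 ≥ 700 (meets minimum)
Employment 41 ≥ 18 months
Loan-to-value = 278,000/633,000 = 43.9% — pass (85% max)
Reserves: 39,300 ÷ 1,975 = 19.9 months (meets 6-month minimum)
Total monthly debts = (565 + 1,975 + 1,135 + 330 + 485) = 4,490. Debt-to-income = 4,490/10,550 = 42.6% — meets 45% limit
All requirements met. Score 717 falls in the 700–748 tier → 10.6%.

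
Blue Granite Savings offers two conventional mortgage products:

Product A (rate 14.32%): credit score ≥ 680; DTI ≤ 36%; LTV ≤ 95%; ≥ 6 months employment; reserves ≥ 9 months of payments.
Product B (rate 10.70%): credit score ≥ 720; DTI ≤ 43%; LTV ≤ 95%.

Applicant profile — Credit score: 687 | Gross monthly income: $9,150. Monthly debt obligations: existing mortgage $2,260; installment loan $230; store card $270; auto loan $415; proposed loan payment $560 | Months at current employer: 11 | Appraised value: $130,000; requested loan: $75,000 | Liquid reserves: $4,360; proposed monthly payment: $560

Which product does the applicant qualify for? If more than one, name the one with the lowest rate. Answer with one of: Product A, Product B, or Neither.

Neither

Total debts = (2,260 + 230 + 270 + 415 + 560) = 3,735; DTI = 3,735/9,150 = 40.8%.
LTV = 75,000/130,000 = 57.7%.
Reserves = 4,360/560 = 7.8 months.
Product A: score 687 ≥ 680; DTI 40.8% > 36%; LTV 57.7% ≤ 95%; employment 11 ≥ 6 mo; reserves 7.8 < 9 mo → does not qualify.
Product B: score 687 < 720; DTI 40.8% ≤ 43%; LTV 57.7% ≤ 95% → does not qualify.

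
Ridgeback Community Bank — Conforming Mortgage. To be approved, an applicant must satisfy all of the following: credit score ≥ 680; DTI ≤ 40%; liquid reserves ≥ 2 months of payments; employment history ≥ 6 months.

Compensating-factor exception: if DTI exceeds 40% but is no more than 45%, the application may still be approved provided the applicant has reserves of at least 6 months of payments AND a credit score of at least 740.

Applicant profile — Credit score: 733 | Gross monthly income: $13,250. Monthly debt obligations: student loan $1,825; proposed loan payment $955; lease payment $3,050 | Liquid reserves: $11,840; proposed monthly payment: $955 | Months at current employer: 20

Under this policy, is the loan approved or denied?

Denied

Credit score 733 ≥ 680 (meets base)
Total debts = (1,825 + 955 + 3,050) = 5,830. DTI: 5,830 ÷ 13,250 = 44%, over the 40% base limit.
Liquid reserves cover 11,840/955 = 12.4 months — ≥ 2 required
Employment 20 ≥ 6 months
44% falls in the override range (40%–45%), so the compensating-factor test applies.
Override check — reserves: 12.4 mo (ok); score: 733 (below 740).
Override conditions not both satisfied; exception does not apply.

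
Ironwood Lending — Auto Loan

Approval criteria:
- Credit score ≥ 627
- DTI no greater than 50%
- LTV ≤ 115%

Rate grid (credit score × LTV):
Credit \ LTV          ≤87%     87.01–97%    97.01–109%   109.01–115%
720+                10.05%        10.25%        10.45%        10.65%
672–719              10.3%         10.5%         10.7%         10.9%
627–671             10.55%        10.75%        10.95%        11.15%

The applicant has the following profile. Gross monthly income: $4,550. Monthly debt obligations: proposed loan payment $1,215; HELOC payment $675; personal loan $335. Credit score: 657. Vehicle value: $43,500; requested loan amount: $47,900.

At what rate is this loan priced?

Credit score 657 ≥ 627; Total monthly debts = (1,215 + 675 + 335) = 2,225. DTI: 2,225 ÷ 4,550 = 48.9%, within the 50% cap
Loan-to-value = 47,900/43,500 = 110.1% — pass (115% max)
Credit 657 → row 627–671; LTV 110.1% → column 109.01–115%. Grid cell → 11.15%.

11.15%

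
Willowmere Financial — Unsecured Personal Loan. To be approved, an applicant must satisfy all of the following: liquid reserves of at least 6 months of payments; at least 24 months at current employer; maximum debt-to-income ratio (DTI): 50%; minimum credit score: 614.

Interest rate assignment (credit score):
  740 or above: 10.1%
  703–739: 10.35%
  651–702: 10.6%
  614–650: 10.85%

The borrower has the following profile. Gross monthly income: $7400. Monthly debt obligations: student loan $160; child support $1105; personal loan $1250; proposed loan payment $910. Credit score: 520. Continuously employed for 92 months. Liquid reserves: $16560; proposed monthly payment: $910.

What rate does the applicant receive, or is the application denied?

Credit score 520 < 614 (below minimum)
Total monthly debts = (160 + 1,105 + 1,250 + 910) = 3,425. DTI = 3,425/7,400 = 46.3% ≤ 50%
Employment 92 ≥ 24 months
Reserves: 16,560 ÷ 910 = 18.2 months (meets 6-month minimum)
Not all requirements met → denied.

Denied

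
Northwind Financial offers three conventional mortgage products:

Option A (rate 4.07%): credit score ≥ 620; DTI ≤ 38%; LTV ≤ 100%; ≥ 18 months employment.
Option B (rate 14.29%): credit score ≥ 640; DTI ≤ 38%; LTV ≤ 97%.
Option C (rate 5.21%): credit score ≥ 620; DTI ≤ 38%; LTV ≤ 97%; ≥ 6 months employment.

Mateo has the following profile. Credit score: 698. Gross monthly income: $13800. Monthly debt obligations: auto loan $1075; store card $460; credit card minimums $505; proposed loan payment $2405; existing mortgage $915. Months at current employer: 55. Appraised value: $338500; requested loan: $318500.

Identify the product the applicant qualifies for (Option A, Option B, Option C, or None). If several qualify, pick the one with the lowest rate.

Total debts = (1,075 + 460 + 505 + 2,405 + 915) = 5,360; DTI = 5,360/13,800 = 38.8%.
LTV = 318,500/338,500 = 94.1%.
Option A: score 698 ≥ 620; DTI 38.8% > 38%; LTV 94.1% ≤ 100%; employment 55 ≥ 18 mo → does not qualify.
Option B: score 698 ≥ 640; DTI 38.8% > 38%; LTV 94.1% ≤ 97% → does not qualify.
Option C: score 698 ≥ 620; DTI 38.8% > 38%; LTV 94.1% ≤ 97%; employment 55 ≥ 6 mo → does not qualify.

None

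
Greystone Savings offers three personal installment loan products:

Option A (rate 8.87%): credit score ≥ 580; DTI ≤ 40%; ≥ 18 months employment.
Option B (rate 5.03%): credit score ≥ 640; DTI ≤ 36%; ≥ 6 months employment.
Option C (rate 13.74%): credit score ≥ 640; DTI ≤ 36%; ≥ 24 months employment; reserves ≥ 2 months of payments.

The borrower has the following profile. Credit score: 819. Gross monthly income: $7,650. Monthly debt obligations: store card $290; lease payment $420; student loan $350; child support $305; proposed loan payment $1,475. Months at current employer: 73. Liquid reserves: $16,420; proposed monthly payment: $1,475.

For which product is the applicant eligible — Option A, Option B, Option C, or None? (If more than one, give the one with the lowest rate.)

Option A

Total debts = (290 + 420 + 350 + 305 + 1,475) = 2,840; DTI = 2,840/7,650 = 37.1%.
Reserves = 16,420/1,475 = 11.1 months.
Option A: score 819 ≥ 580; DTI 37.1% ≤ 40%; employment 73 ≥ 18 mo → qualifies.
Option B: score 819 ≥ 640; DTI 37.1% > 36%; employment 73 ≥ 6 mo → does not qualify.
Option C: score 819 ≥ 640; DTI 37.1% > 36%; employment 73 ≥ 24 mo; reserves 11.1 ≥ 2 mo → does not qualify.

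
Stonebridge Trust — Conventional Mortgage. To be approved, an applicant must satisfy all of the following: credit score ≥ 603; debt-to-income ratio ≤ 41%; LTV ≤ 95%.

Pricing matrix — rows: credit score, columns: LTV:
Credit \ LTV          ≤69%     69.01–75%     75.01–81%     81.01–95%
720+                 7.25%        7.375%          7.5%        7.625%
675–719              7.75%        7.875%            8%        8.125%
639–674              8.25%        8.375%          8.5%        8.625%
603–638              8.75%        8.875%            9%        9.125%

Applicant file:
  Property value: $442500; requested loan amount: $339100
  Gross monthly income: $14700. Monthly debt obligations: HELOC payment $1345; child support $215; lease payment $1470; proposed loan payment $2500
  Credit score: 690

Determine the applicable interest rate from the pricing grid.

8%

Credit score 690 ≥ 603; Total monthly debts = (1,345 + 215 + 1,470 + 2,500) = 5,530. DTI: 5,530 ÷ 14,700 = 37.6%, within the 41% cap
LTV: 339,100 ÷ 442,500 = 76.6%, within 95% cap
Credit 690 → row 675–719; LTV 76.6% → column 75.01–81%. Grid cell → 8%.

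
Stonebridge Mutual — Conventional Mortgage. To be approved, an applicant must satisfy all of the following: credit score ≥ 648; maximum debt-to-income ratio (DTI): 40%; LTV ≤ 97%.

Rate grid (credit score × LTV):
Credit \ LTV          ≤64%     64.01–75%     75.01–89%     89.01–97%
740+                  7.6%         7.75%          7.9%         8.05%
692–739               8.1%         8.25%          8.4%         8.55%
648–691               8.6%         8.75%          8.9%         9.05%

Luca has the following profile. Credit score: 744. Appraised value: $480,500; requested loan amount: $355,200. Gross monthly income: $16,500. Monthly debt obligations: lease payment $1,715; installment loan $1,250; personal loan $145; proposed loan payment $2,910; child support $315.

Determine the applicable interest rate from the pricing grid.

7.75%

Credit score 744 ≥ 648; Total monthly debts = (1,715 + 1,250 + 145 + 2,910 + 315) = 6,335. Debt-to-income = 6,335/16,500 = 38.4% — meets 40% limit
LTV = 355,200/480,500 = 73.9% ≤ 97%
Credit 744 → row 740+; LTV 73.9% → column 64.01–75%. Grid cell → 7.75%.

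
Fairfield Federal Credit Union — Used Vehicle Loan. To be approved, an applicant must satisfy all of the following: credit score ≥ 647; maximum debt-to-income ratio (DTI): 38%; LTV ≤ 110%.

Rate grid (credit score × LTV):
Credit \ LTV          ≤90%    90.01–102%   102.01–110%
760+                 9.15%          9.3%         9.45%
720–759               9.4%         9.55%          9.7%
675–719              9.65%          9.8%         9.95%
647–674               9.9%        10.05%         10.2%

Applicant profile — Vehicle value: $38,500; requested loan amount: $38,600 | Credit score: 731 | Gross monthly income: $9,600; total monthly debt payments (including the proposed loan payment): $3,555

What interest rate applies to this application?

Credit score 731 ≥ 647; DTI: 3,555 ÷ 9,600 = 37%, within the 38% cap
LTV = 38,600/38,500 = 100.3% ≤ 110%
Score 731 is in the 720–759 band; LTV 100.3% is in the 90.01–102% band → 9.55%.

9.55%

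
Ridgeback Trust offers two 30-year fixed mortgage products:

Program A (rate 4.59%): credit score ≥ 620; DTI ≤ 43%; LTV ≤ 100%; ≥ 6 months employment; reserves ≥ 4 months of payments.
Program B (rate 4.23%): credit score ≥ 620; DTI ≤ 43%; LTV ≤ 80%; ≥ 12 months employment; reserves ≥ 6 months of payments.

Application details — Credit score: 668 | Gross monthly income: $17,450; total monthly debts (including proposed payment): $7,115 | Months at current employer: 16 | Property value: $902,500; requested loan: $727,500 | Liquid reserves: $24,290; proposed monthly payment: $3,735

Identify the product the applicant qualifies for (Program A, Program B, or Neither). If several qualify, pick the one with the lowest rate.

DTI = 7,115/17,450 = 40.8%.
LTV = 727,500/902,500 = 80.6%.
Reserves = 24,290/3,735 = 6.5 months.
Program A: score 668 ≥ 620; DTI 40.8% ≤ 43%; LTV 80.6% ≤ 100%; employment 16 ≥ 6 mo; reserves 6.5 ≥ 4 mo → qualifies.
Program B: score 668 ≥ 620; DTI 40.8% ≤ 43%; LTV 80.6% > 80%; employment 16 ≥ 12 mo; reserves 6.5 ≥ 6 mo → does not qualify.

Program A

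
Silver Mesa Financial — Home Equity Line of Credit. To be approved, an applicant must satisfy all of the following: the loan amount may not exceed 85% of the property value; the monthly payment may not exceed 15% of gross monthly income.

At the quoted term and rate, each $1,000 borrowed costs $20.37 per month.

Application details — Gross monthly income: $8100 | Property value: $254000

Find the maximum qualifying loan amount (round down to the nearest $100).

Payment cap: 15% × $8,100 = $1,215/month.
At $20.37 per $1,000, that supports 1,215/20.37 × 1,000 ≈ $59,646 → $59,600.
LTV cap: 85% × $254,000 = $215,900 → $215,900.
Binding constraint: payment-to-income.

$59,600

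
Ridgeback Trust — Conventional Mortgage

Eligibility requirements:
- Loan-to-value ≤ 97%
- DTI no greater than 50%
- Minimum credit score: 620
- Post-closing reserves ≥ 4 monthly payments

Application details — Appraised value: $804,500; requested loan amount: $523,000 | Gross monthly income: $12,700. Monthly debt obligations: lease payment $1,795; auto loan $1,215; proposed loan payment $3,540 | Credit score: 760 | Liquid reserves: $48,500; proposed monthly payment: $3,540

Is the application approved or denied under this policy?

Denied

LTV = 523,000/804,500 = 65% ≤ 97%
Total monthly debts = (1,795 + 1,215 + 3,540) = 6,550. DTI = 6,550/12,700 = 51.6% > 50%
Credit score 760 ≥ 620 (meets)
Reserves: 48,500 ÷ 3,540 = 13.7 months (meets 4-month minimum)
Fails on DTI.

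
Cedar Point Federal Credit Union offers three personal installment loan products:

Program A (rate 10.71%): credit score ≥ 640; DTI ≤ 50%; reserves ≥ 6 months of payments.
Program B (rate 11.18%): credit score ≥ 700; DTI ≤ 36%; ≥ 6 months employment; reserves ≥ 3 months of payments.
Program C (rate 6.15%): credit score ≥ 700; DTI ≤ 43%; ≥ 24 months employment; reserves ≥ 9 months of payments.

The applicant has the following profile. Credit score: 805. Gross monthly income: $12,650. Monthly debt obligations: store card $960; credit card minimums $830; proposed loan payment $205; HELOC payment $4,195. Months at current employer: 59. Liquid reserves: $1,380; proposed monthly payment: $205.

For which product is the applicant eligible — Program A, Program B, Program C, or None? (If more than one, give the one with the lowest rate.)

Total debts = (960 + 830 + 205 + 4,195) = 6,190; DTI = 6,190/12,650 = 48.9%.
Reserves = 1,380/205 = 6.7 months.
Program A: score 805 ≥ 640; DTI 48.9% ≤ 50%; reserves 6.7 ≥ 6 mo → qualifies.
Program B: score 805 ≥ 700; DTI 48.9% > 36%; employment 59 ≥ 6 mo; reserves 6.7 ≥ 3 mo → does not qualify.
Program C: score 805 ≥ 700; DTI 48.9% > 43%; employment 59 ≥ 24 mo; reserves 6.7 < 9 mo → does not qualify.

Program A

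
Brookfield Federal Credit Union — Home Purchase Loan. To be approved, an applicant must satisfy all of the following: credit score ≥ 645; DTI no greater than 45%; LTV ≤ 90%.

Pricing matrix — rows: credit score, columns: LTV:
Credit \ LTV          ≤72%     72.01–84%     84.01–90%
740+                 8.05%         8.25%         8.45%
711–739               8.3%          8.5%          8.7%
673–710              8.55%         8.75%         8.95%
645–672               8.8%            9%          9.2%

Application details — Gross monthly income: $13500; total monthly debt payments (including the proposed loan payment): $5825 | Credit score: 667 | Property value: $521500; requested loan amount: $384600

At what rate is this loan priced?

Credit score 667 ≥ 645; DTI: 5,825 ÷ 13,500 = 43.1%, within the 45% cap
LTV = 384,600/521,500 = 73.7% ≤ 90%
Score 667 is in the 645–672 band; LTV 73.7% is in the 72.01–84% band → 9%.

9%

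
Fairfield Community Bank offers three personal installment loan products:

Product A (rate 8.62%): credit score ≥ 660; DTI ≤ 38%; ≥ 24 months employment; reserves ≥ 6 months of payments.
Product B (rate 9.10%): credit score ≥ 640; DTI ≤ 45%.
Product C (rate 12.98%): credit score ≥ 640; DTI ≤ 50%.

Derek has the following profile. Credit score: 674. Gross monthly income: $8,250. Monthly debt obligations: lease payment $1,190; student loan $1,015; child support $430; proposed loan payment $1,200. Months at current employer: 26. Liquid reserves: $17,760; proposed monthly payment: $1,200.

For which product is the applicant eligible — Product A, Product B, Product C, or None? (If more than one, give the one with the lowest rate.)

Product C

Total debts = (1,190 + 1,015 + 430 + 1,200) = 3,835; DTI = 3,835/8,250 = 46.5%.
Reserves = 17,760/1,200 = 14.8 months.
Product A: score 674 ≥ 660; DTI 46.5% > 38%; employment 26 ≥ 24 mo; reserves 14.8 ≥ 6 mo → does not qualify.
Product B: score 674 ≥ 640; DTI 46.5% > 45% → does not qualify.
Product C: score 674 ≥ 640; DTI 46.5% ≤ 50% → qualifies.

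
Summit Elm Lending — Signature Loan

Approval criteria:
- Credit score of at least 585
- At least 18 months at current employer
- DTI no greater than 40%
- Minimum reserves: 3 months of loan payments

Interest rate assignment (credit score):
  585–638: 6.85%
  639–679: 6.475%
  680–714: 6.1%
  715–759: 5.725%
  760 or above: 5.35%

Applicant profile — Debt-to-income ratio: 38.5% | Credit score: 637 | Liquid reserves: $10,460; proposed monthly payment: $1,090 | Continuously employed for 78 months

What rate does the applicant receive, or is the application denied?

Credit score 637 ≥ 585 (meets minimum)
Reserves = 10,460/1,090 = 9.6 months ≥ 3
Employment 78 ≥ 18 months
DTI 38.5% is within the 40% limit
All requirements met. Score 637 falls in the 585–638 tier → 6.85%.

Approved at 6.85%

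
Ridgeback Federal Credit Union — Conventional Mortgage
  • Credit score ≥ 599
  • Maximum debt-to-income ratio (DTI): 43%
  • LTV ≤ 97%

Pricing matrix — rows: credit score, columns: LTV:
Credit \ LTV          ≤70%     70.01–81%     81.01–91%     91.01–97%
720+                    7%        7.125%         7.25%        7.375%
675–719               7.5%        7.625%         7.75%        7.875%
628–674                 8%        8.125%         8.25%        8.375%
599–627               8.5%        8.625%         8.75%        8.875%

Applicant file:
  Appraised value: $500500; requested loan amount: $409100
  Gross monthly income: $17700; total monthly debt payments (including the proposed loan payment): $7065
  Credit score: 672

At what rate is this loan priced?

8.25%

Credit score 672 ≥ 599; Debt-to-income = 7,065/17,700 = 39.9% — meets 43% limit
Loan-to-value = 409,100/500,500 = 81.7% — pass (97% max)
Score 672 is in the 628–674 band; LTV 81.7% is in the 81.01–91% band → 8.25%.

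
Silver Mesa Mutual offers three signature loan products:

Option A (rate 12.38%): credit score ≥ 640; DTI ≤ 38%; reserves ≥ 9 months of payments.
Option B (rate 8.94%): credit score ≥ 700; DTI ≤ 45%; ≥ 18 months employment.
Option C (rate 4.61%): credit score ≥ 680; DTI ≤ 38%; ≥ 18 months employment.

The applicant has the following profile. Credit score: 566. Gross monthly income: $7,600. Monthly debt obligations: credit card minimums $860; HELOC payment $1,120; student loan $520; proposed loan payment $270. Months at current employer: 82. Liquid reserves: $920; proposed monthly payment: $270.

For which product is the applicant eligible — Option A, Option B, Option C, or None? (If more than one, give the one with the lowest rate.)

Total debts = (860 + 1,120 + 520 + 270) = 2,770; DTI = 2,770/7,600 = 36.4%.
Reserves = 920/270 = 3.4 months.
Option A: score 566 < 640; DTI 36.4% ≤ 38%; reserves 3.4 < 9 mo → does not qualify.
Option B: score 566 < 700; DTI 36.4% ≤ 45%; employment 82 ≥ 18 mo → does not qualify.
Option C: score 566 < 680; DTI 36.4% ≤ 38%; employment 82 ≥ 18 mo → does not qualify.

None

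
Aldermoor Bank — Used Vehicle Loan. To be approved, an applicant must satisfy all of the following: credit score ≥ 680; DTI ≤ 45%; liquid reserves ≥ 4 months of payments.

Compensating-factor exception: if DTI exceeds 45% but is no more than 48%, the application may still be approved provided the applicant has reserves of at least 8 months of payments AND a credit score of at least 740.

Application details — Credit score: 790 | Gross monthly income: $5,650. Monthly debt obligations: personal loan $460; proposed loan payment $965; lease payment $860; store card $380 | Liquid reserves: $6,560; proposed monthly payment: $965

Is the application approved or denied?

Denied

Credit score 790 ≥ 680 (meets base)
Total debts = (460 + 965 + 860 + 380) = 2,665. DTI: 2,665 ÷ 5,650 = 47.2%, over the 45% base limit.
Liquid reserves cover 6,560/965 = 6.8 months — ≥ 4 required
47.2% falls in the override range (45%–48%), so the compensating-factor test applies.
Override check — reserves: 6.8 mo (short of 8); score: 790 (ok).
Compensating-factor requirement not fully met.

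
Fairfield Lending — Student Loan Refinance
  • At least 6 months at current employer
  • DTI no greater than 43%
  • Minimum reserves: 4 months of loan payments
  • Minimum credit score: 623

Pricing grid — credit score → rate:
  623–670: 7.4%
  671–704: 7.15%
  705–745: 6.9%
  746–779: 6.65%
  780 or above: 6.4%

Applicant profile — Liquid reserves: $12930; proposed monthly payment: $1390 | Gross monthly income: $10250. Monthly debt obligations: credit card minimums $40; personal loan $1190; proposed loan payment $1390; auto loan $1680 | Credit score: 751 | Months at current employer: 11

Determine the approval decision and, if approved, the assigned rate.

Credit score 751 ≥ 623 (meets minimum)
Total monthly debts = (40 + 1,190 + 1,390 + 1,680) = 4,300. DTI: 4,300 ÷ 10,250 = 42%, within the 43% cap
Liquid reserves cover 12,930/1,390 = 9.3 months — ≥ 4 required
Employment 11 ≥ 6 months
All requirements met. Score 751 falls in the 746–779 tier → 6.65%.

Approved at 6.65%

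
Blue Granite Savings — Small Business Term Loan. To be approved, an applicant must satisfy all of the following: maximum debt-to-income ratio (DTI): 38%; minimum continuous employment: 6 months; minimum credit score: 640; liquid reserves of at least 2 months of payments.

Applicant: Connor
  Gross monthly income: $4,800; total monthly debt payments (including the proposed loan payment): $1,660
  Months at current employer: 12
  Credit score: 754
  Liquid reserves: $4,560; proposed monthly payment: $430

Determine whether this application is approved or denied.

DTI: 1,660 ÷ 4,800 = 34.6%, within the 38% cap
Employment 12 ≥ 6 months
Credit score 754 ≥ 640 (meets)
Reserves: 4,560 ÷ 430 = 10.6 months (meets 2-month minimum)
All criteria satisfied.

Approved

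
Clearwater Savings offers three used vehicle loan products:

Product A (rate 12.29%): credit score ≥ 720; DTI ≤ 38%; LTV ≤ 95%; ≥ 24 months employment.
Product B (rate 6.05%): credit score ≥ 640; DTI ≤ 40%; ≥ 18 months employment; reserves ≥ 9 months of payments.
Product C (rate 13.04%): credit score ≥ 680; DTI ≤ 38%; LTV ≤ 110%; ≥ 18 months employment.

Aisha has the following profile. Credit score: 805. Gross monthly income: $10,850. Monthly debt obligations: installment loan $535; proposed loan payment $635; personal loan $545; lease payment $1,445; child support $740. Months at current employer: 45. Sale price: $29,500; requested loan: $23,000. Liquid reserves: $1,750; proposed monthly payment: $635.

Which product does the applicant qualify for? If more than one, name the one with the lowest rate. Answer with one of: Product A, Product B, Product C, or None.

Total debts = (535 + 635 + 545 + 1,445 + 740) = 3,900; DTI = 3,900/10,850 = 35.9%.
LTV = 23,000/29,500 = 78%.
Reserves = 1,750/635 = 2.8 months.
Product A: score 805 ≥ 720; DTI 35.9% ≤ 38%; LTV 78% ≤ 95%; employment 45 ≥ 24 mo → qualifies.
Product B: score 805 ≥ 640; DTI 35.9% ≤ 40%; employment 45 ≥ 18 mo; reserves 2.8 < 9 mo → does not qualify.
Product C: score 805 ≥ 680; DTI 35.9% ≤ 38%; LTV 78% ≤ 110%; employment 45 ≥ 18 mo → qualifies.
Qualifying: Product A, Product C. Lowest rate is 12.29% → Product A.

Product A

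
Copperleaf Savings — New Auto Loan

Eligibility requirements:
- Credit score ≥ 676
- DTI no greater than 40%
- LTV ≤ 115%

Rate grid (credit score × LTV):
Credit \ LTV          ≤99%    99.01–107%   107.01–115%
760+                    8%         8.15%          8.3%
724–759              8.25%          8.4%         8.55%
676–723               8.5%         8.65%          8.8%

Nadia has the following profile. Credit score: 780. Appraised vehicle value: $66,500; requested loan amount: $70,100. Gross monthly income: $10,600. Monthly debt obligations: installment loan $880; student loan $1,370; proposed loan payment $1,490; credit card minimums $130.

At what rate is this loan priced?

Credit score 780 ≥ 676; Total monthly debts = (880 + 1,370 + 1,490 + 130) = 3,870. DTI = 3,870/10,600 = 36.5% ≤ 40%
Loan-to-value = 70,100/66,500 = 105.4% — pass (115% max)
Credit 780 → row 760+; LTV 105.4% → column 99.01–107%. Grid cell → 8.15%.

8.15%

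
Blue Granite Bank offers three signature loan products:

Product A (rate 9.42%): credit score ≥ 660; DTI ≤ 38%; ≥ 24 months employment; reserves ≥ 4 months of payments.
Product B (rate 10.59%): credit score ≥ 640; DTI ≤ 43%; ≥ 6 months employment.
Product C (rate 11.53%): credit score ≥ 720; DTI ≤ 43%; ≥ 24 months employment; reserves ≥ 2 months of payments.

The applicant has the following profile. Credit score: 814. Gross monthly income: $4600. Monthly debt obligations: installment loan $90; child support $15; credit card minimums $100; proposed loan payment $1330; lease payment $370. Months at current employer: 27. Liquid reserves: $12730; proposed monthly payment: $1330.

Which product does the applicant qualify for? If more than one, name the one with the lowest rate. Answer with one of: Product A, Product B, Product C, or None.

Product B

Total debts = (90 + 15 + 100 + 1,330 + 370) = 1,905; DTI = 1,905/4,600 = 41.4%.
Reserves = 12,730/1,330 = 9.6 months.
Product A: score 814 ≥ 660; DTI 41.4% > 38%; employment 27 ≥ 24 mo; reserves 9.6 ≥ 4 mo → does not qualify.
Product B: score 814 ≥ 640; DTI 41.4% ≤ 43%; employment 27 ≥ 6 mo → qualifies.
Product C: score 814 ≥ 720; DTI 41.4% ≤ 43%; employment 27 ≥ 24 mo; reserves 9.6 ≥ 2 mo → qualifies.
Qualifying: Product B, Product C. Lowest rate is 10.59% → Product B.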